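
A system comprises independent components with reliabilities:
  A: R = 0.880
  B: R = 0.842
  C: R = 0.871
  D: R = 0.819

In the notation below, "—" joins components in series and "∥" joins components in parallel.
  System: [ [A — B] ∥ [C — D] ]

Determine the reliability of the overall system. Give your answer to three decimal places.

Series (A and B): 0.88000 × 0.84200 = 0.74096
Series (C and D): 0.87100 × 0.81900 = 0.71335
Parallel ([0.74096] and [0.71335]): 1 − (1 − 0.74096)(1 − 0.71335) = 0.926

0.926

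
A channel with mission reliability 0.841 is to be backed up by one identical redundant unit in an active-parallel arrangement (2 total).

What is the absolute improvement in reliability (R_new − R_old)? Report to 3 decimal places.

0.134

R_before = 0.841
R_after = 1 − (1 − 0.841)^2 = 0.975
ΔR = 0.975 − 0.841 = 0.134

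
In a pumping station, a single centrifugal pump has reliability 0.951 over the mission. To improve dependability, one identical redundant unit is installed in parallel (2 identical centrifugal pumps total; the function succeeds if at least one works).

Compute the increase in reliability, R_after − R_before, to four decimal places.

0.0466

R_before = 0.951
R_after = 1 − (1 − 0.951)^2 = 0.9976
ΔR = 0.9976 − 0.951 = 0.0466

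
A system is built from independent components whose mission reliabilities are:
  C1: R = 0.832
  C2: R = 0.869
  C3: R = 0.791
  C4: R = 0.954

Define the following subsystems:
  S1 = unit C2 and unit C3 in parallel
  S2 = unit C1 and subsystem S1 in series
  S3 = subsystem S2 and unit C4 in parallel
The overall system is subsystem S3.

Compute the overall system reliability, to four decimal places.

0.9912

Parallel (C2 and C3): 1 − (1 − 0.869000)(1 − 0.791000) = 0.972621
Series (C1 and [0.972621]): 0.832000 × 0.972621 = 0.809221
Parallel ([0.809221] and C4): 1 − (1 − 0.809221)(1 − 0.954000) = 0.9912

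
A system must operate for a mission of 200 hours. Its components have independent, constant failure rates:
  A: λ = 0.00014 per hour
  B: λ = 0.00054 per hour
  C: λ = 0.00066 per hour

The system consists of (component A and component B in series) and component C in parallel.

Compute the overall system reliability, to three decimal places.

R(A) = exp(−0.00014 × 200) = 0.97239
R(B) = exp(−0.00054 × 200) = 0.89763
R(C) = exp(−0.00066 × 200) = 0.87634
Series (A and B): 0.97239 × 0.89763 = 0.87285
Parallel ([0.87285] and C): 1 − (1 − 0.87285)(1 − 0.87634) = 0.984

0.984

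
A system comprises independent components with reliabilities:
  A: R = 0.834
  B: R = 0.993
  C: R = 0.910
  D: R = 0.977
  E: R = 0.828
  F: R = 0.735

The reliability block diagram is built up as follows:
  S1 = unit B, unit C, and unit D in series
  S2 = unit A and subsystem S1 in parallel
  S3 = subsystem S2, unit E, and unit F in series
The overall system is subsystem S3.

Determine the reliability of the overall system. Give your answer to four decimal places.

0.5967

Series (B, C, and D): 0.993000 × 0.910000 × 0.977000 = 0.882847
Parallel (A and [0.882847]): 1 − (1 − 0.834000)(1 − 0.882847) = 0.980553
Series ([0.980553], E, and F): 0.980553 × 0.828000 × 0.735000 = 0.5967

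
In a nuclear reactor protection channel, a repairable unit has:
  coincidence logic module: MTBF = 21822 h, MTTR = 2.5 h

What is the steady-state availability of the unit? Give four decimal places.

0.9999

A(coincidence logic module) = MTBF/(MTBF+MTTR) = 21822/(21822+2.5) = 0.9999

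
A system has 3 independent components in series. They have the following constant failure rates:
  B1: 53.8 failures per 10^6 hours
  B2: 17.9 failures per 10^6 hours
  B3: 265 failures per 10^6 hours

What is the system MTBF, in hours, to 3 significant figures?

Series of exponential components: λ_sys = Σ λ_i
λ_sys = 0.0000538 + 0.0000179 + 0.000265 = 3.3670e-04 /h
MTBF = 1 / λ_sys = 2970 h

2970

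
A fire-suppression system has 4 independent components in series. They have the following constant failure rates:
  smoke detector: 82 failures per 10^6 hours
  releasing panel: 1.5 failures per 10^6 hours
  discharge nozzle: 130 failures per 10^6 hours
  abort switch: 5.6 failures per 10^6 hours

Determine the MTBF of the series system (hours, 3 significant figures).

Series of exponential components: λ_sys = Σ λ_i
λ_sys = 0.000082 + 0.0000015 + 0.00013 + 0.0000056 = 2.1910e-04 /h
MTBF = 1 / λ_sys = 4560 h

4560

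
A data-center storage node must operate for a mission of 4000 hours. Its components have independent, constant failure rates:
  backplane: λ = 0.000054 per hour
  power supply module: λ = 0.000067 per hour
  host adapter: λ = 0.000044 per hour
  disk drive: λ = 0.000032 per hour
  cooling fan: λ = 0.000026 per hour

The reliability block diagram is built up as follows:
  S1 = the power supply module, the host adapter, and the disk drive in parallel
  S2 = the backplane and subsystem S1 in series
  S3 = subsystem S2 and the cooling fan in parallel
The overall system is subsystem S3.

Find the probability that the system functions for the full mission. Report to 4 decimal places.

R(backplane) = exp(−0.000054 × 4000) = 0.805735
R(power supply module) = exp(−0.000067 × 4000) = 0.764908
R(host adapter) = exp(−0.000044 × 4000) = 0.838618
R(disk drive) = exp(−0.000032 × 4000) = 0.879853
R(cooling fan) = exp(−0.000026 × 4000) = 0.901225
Parallel (power supply module, host adapter, and disk drive): 1 − (1 − 0.764908)(1 − 0.838618)(1 − 0.879853) = 0.995442
Series (backplane and [0.995442]): 0.805735 × 0.995442 = 0.802062
Parallel ([0.802062] and cooling fan): 1 − (1 − 0.802062)(1 − 0.901225) = 0.9804

0.9804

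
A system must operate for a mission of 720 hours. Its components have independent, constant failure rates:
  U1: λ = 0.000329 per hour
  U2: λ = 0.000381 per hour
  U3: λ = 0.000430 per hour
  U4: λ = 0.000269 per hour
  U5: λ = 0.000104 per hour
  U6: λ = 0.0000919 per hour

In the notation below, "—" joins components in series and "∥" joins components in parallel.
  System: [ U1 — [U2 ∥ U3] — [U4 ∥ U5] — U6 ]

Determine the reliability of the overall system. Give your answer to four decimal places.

R(U1) = exp(−0.000329 × 720) = 0.789086
R(U2) = exp(−0.000381 × 720) = 0.760089
R(U3) = exp(−0.000430 × 720) = 0.733740
R(U4) = exp(−0.000269 × 720) = 0.823922
R(U5) = exp(−0.000104 × 720) = 0.927855
R(U6) = exp(−0.0000919 × 720) = 0.935974
Parallel (U2 and U3): 1 − (1 − 0.760089)(1 − 0.733740) = 0.936121
Parallel (U4 and U5): 1 − (1 − 0.823922)(1 − 0.927855) = 0.987297
Series (U1, [0.936121], [0.987297], and U6): 0.789086 × 0.936121 × 0.987297 × 0.935974 = 0.6826

0.6826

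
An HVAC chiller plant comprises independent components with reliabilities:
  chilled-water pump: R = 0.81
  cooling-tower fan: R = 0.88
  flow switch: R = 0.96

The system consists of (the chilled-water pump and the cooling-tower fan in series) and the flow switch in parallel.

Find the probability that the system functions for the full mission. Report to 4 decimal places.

Series (chilled-water pump and cooling-tower fan): 0.810000 × 0.880000 = 0.712800
Parallel ([0.712800] and flow switch): 1 − (1 − 0.712800)(1 − 0.960000) = 0.9885

0.9885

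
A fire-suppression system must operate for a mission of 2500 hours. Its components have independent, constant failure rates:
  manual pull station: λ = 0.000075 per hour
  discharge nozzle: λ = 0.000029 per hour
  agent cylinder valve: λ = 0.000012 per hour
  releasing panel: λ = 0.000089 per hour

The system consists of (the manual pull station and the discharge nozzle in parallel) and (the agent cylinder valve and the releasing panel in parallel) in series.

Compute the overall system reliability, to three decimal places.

0.982

R(manual pull station) = exp(−0.000075 × 2500) = 0.82903
R(discharge nozzle) = exp(−0.000029 × 2500) = 0.93007
R(agent cylinder valve) = exp(−0.000012 × 2500) = 0.97045
R(releasing panel) = exp(−0.000089 × 2500) = 0.80052
Parallel (manual pull station and discharge nozzle): 1 − (1 − 0.82903)(1 − 0.93007) = 0.98804
Parallel (agent cylinder valve and releasing panel): 1 − (1 − 0.97045)(1 − 0.80052) = 0.99411
Series ([0.98804] and [0.99411]): 0.98804 × 0.99411 = 0.982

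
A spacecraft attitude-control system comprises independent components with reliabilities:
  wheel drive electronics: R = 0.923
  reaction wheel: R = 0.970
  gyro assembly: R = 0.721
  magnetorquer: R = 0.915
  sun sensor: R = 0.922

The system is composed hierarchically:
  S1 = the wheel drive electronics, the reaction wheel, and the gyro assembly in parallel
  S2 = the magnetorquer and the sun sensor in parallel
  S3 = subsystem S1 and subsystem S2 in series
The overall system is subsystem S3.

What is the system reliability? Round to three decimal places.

Parallel (wheel drive electronics, reaction wheel, and gyro assembly): 1 − (1 − 0.92300)(1 − 0.97000)(1 − 0.72100) = 0.99936
Parallel (magnetorquer and sun sensor): 1 − (1 − 0.91500)(1 − 0.92200) = 0.99337
Series ([0.99936] and [0.99337]): 0.99936 × 0.99337 = 0.993

0.993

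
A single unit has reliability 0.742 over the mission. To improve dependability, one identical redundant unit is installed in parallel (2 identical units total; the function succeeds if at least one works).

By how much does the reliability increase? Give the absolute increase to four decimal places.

R_before = 0.742
R_after = 1 − (1 − 0.742)^2 = 0.9334
ΔR = 0.9334 − 0.742 = 0.1914

0.1914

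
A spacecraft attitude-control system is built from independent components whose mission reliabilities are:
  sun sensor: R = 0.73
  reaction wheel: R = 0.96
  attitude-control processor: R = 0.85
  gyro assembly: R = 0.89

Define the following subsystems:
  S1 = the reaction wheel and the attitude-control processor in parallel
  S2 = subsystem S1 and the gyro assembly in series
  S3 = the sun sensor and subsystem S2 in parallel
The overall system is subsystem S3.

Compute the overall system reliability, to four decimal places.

0.9689

Parallel (reaction wheel and attitude-control processor): 1 − (1 − 0.960000)(1 − 0.850000) = 0.994000
Series ([0.994000] and gyro assembly): 0.994000 × 0.890000 = 0.884660
Parallel (sun sensor and [0.884660]): 1 − (1 − 0.730000)(1 − 0.884660) = 0.9689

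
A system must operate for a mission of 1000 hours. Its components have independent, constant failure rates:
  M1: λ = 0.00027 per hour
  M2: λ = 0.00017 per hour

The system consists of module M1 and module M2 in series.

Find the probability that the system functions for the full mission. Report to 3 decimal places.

0.644

R(M1) = exp(−0.00027 × 1000) = 0.76338
R(M2) = exp(−0.00017 × 1000) = 0.84366
Series (M1 and M2): 0.76338 × 0.84366 = 0.644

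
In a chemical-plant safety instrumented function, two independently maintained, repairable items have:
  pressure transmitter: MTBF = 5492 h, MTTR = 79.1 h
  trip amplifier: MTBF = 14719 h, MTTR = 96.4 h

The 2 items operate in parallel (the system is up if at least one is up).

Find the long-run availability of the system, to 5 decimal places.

0.99991

A(pressure transmitter) = MTBF/(MTBF+MTTR) = 5492/(5492+79.1) = 0.985802
A(trip amplifier) = MTBF/(MTBF+MTTR) = 14719/(14719+96.4) = 0.993493
Parallel availability: 1 − (1 − 0.985802)(1 − 0.993493) = 0.99991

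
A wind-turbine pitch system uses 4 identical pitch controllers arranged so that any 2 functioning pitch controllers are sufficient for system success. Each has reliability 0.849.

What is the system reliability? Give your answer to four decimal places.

R = Σ_{i=2}^{4} C(4,i) p^i (1−p)^{4−i} with p = 0.849
C(4,2)·0.849^2·0.151^2 = 0.098610
C(4,3)·0.849^3·0.151^1 = 0.369624
C(4,4)·0.849^4·0.151^0 = 0.519554
Sum = 0.9878

0.9878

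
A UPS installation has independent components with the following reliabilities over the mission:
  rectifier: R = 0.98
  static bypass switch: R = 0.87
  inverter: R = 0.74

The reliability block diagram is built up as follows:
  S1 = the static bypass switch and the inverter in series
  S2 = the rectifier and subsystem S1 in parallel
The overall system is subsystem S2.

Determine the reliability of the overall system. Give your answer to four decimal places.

Series (static bypass switch and inverter): 0.870000 × 0.740000 = 0.643800
Parallel (rectifier and [0.643800]): 1 − (1 − 0.980000)(1 − 0.643800) = 0.9929

0.9929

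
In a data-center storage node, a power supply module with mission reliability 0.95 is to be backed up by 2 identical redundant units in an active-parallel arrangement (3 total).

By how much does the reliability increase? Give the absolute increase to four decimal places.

R_before = 0.95
R_after = 1 − (1 − 0.95)^3 = 0.9999
ΔR = 0.9999 − 0.95 = 0.0499

0.0499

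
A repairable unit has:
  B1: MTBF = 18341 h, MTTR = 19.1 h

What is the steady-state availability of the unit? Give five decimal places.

A(B1) = MTBF/(MTBF+MTTR) = 18341/(18341+19.1) = 0.99896

0.99896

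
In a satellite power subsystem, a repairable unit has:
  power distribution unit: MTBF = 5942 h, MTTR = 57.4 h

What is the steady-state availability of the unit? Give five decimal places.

A(power distribution unit) = MTBF/(MTBF+MTTR) = 5942/(5942+57.4) = 0.99043

0.99043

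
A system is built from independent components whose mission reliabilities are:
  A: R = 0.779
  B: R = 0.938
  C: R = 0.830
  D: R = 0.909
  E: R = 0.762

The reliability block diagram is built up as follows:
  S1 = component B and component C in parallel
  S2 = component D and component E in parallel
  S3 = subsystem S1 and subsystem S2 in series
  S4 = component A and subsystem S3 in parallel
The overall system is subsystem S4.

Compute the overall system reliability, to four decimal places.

Parallel (B and C): 1 − (1 − 0.938000)(1 − 0.830000) = 0.989460
Parallel (D and E): 1 − (1 − 0.909000)(1 − 0.762000) = 0.978342
Series ([0.989460] and [0.978342]): 0.989460 × 0.978342 = 0.968030
Parallel (A and [0.968030]): 1 − (1 − 0.779000)(1 − 0.968030) = 0.9929

0.9929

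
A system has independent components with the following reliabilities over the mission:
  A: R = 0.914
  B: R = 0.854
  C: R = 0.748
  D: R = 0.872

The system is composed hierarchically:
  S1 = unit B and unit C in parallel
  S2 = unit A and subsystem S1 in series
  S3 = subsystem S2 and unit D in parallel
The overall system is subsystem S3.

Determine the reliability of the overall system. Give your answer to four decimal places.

Parallel (B and C): 1 − (1 − 0.854000)(1 − 0.748000) = 0.963208
Series (A and [0.963208]): 0.914000 × 0.963208 = 0.880372
Parallel ([0.880372] and D): 1 − (1 − 0.880372)(1 − 0.872000) = 0.9847

0.9847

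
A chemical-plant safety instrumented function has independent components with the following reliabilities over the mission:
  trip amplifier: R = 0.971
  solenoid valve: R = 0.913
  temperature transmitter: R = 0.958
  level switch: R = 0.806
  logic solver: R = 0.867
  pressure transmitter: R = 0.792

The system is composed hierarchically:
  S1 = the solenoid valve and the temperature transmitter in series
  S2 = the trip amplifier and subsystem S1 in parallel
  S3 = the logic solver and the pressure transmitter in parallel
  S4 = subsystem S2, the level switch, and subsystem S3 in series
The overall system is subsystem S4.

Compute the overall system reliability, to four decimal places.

0.7809

Series (solenoid valve and temperature transmitter): 0.913000 × 0.958000 = 0.874654
Parallel (trip amplifier and [0.874654]): 1 − (1 − 0.971000)(1 − 0.874654) = 0.996365
Parallel (logic solver and pressure transmitter): 1 − (1 − 0.867000)(1 − 0.792000) = 0.972336
Series ([0.996365], level switch, and [0.972336]): 0.996365 × 0.806000 × 0.972336 = 0.7809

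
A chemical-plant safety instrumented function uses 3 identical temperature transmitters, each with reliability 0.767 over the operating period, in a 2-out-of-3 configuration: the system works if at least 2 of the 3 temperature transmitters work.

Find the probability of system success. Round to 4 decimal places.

R = Σ_{i=2}^{3} C(3,i) p^i (1−p)^{3−i} with p = 0.767
C(3,2)·0.767^2·0.233^1 = 0.411214
C(3,3)·0.767^3·0.233^0 = 0.451218
Sum = 0.8624

0.8624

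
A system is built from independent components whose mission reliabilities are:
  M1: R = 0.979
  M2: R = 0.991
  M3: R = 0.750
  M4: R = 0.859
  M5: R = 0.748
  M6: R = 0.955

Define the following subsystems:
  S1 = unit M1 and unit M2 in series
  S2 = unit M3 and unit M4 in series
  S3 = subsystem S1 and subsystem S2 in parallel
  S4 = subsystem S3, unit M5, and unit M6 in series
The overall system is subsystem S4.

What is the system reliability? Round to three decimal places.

0.707

Series (M1 and M2): 0.97900 × 0.99100 = 0.97019
Series (M3 and M4): 0.75000 × 0.85900 = 0.64425
Parallel ([0.97019] and [0.64425]): 1 − (1 − 0.97019)(1 − 0.64425) = 0.98940
Series ([0.98940], M5, and M6): 0.98940 × 0.74800 × 0.95500 = 0.707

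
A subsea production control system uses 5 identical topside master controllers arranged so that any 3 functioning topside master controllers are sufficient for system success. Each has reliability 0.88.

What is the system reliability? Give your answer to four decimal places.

R = Σ_{i=3}^{5} C(5,i) p^i (1−p)^{5−i} with p = 0.88
C(5,3)·0.88^3·0.12^2 = 0.098132
C(5,4)·0.88^4·0.12^1 = 0.359817
C(5,5)·0.88^5·0.12^0 = 0.527732
Sum = 0.9857

0.9857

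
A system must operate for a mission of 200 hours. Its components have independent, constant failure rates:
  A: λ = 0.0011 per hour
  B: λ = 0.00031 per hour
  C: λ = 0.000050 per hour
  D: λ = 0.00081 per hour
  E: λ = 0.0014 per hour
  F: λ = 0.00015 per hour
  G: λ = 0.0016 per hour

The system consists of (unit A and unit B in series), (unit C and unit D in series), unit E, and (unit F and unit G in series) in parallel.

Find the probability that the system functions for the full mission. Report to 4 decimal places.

0.9972

R(A) = exp(−0.0011 × 200) = 0.802519
R(B) = exp(−0.00031 × 200) = 0.939883
R(C) = exp(−0.000050 × 200) = 0.990050
R(D) = exp(−0.00081 × 200) = 0.850441
R(E) = exp(−0.0014 × 200) = 0.755784
R(F) = exp(−0.00015 × 200) = 0.970446
R(G) = exp(−0.0016 × 200) = 0.726149
Series (A and B): 0.802519 × 0.939883 = 0.754274
Series (C and D): 0.990050 × 0.850441 = 0.841979
Series (F and G): 0.970446 × 0.726149 = 0.704688
Parallel ([0.754274], [0.841979], E, and [0.704688]): 1 − (1 − 0.754274)(1 − 0.841979)(1 − 0.755784)(1 − 0.704688) = 0.9972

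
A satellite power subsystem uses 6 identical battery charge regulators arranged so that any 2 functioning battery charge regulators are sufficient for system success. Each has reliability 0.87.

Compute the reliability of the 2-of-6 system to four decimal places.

0.9998

R = Σ_{i=2}^{6} C(6,i) p^i (1−p)^{6−i} with p = 0.87
C(6,2)·0.87^2·0.13^4 = 0.003243
C(6,3)·0.87^3·0.13^3 = 0.028935
C(6,4)·0.87^4·0.13^2 = 0.145230
C(6,5)·0.87^5·0.13^1 = 0.388768
C(6,6)·0.87^6·0.13^0 = 0.433626
Sum = 0.9998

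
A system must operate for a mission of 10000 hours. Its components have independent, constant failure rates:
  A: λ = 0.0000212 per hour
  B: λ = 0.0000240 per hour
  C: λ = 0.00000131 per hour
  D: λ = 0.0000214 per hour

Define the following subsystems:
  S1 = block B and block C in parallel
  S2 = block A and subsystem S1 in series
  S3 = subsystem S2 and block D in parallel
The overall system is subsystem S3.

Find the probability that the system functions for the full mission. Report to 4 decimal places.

0.9628

R(A) = exp(−0.0000212 × 10000) = 0.808965
R(B) = exp(−0.0000240 × 10000) = 0.786628
R(C) = exp(−0.00000131 × 10000) = 0.986985
R(D) = exp(−0.0000214 × 10000) = 0.807348
Parallel (B and C): 1 − (1 − 0.786628)(1 − 0.986985) = 0.997223
Series (A and [0.997223]): 0.808965 × 0.997223 = 0.806719
Parallel ([0.806719] and D): 1 − (1 − 0.806719)(1 − 0.807348) = 0.9628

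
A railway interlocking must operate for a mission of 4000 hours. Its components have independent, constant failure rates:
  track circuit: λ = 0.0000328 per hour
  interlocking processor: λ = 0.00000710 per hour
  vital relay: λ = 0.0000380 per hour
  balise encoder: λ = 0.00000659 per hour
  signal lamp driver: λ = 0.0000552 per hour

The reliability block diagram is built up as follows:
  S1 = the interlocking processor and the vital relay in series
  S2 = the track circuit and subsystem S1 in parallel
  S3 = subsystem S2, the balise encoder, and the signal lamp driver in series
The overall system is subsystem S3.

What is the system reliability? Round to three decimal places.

0.765

R(track circuit) = exp(−0.0000328 × 4000) = 0.87704
R(interlocking processor) = exp(−0.00000710 × 4000) = 0.97200
R(vital relay) = exp(−0.0000380 × 4000) = 0.85899
R(balise encoder) = exp(−0.00000659 × 4000) = 0.97398
R(signal lamp driver) = exp(−0.0000552 × 4000) = 0.80188
Series (interlocking processor and vital relay): 0.97200 × 0.85899 = 0.83494
Parallel (track circuit and [0.83494]): 1 − (1 − 0.87704)(1 − 0.83494) = 0.97970
Series ([0.97970], balise encoder, and signal lamp driver): 0.97970 × 0.97398 × 0.80188 = 0.765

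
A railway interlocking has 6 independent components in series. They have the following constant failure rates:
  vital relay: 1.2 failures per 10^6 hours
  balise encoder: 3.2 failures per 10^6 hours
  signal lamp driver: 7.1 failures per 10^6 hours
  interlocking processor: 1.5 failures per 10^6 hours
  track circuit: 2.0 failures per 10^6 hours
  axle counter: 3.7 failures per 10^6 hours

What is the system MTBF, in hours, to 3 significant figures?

53500

Series of exponential components: λ_sys = Σ λ_i
λ_sys = 0.0000012 + 0.0000032 + 0.0000071 + 0.0000015 + 0.0000020 + 0.0000037 = 1.8700e-05 /h
MTBF = 1 / λ_sys = 53500 h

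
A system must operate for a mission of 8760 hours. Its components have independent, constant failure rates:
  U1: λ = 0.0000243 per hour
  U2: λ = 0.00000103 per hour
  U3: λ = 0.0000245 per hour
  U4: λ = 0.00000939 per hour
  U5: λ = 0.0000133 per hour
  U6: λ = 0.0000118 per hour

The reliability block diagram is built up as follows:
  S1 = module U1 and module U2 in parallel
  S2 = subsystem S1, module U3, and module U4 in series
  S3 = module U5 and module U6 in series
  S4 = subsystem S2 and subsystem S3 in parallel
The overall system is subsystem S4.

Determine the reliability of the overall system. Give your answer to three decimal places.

0.949

R(U1) = exp(−0.0000243 × 8760) = 0.80826
R(U2) = exp(−0.00000103 × 8760) = 0.99102
R(U3) = exp(−0.0000245 × 8760) = 0.80685
R(U4) = exp(−0.00000939 × 8760) = 0.92104
R(U5) = exp(−0.0000133 × 8760) = 0.89002
R(U6) = exp(−0.0000118 × 8760) = 0.90180
Parallel (U1 and U2): 1 − (1 − 0.80826)(1 − 0.99102) = 0.99828
Series ([0.99828], U3, and U4): 0.99828 × 0.80685 × 0.92104 = 0.74186
Series (U5 and U6): 0.89002 × 0.90180 = 0.80262
Parallel ([0.74186] and [0.80262]): 1 − (1 − 0.74186)(1 − 0.80262) = 0.949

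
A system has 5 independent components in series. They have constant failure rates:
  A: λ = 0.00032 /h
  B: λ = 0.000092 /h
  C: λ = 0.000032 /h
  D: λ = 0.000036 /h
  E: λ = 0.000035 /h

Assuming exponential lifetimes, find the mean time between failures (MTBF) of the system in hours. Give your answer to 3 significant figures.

1940

Series of exponential components: λ_sys = Σ λ_i
λ_sys = 0.00032 + 0.000092 + 0.000032 + 0.000036 + 0.000035 = 5.1500e-04 /h
MTBF = 1 / λ_sys = 1940 h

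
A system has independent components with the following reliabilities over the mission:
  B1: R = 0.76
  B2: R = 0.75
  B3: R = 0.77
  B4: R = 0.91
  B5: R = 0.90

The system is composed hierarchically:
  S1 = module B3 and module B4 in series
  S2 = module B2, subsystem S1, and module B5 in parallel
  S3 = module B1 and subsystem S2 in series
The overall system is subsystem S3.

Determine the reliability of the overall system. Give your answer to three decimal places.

Series (B3 and B4): 0.77000 × 0.91000 = 0.70070
Parallel (B2, [0.70070], and B5): 1 − (1 − 0.75000)(1 − 0.70070)(1 − 0.90000) = 0.99252
Series (B1 and [0.99252]): 0.76000 × 0.99252 = 0.754

0.754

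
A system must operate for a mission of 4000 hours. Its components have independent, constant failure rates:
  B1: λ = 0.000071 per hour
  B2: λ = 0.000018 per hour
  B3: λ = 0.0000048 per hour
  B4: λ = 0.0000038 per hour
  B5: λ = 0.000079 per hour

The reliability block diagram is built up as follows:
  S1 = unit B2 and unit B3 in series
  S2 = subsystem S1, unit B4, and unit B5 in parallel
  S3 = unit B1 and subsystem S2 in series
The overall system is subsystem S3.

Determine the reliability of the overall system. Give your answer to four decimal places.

0.7525

R(B1) = exp(−0.000071 × 4000) = 0.752767
R(B2) = exp(−0.000018 × 4000) = 0.930531
R(B3) = exp(−0.0000048 × 4000) = 0.980983
R(B4) = exp(−0.0000038 × 4000) = 0.984915
R(B5) = exp(−0.000079 × 4000) = 0.729059
Series (B2 and B3): 0.930531 × 0.980983 = 0.912835
Parallel ([0.912835], B4, and B5): 1 − (1 − 0.912835)(1 − 0.984915)(1 − 0.729059) = 0.999644
Series (B1 and [0.999644]): 0.752767 × 0.999644 = 0.7525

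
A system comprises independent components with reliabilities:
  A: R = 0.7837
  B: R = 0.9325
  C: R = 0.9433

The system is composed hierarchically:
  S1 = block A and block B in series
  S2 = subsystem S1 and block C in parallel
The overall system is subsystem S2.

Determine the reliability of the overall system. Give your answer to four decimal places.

0.9847

Series (A and B): 0.783700 × 0.932500 = 0.730800
Parallel ([0.730800] and C): 1 − (1 − 0.730800)(1 − 0.943300) = 0.9847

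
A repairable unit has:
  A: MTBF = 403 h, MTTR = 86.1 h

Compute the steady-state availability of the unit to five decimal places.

A(A) = MTBF/(MTBF+MTTR) = 403/(403+86.1) = 0.82396

0.82396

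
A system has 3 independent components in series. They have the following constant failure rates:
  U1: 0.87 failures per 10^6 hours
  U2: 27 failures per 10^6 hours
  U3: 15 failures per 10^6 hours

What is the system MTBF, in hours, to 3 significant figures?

23300

Series of exponential components: λ_sys = Σ λ_i
λ_sys = 0.00000087 + 0.000027 + 0.000015 = 4.2870e-05 /h
MTBF = 1 / λ_sys = 23300 h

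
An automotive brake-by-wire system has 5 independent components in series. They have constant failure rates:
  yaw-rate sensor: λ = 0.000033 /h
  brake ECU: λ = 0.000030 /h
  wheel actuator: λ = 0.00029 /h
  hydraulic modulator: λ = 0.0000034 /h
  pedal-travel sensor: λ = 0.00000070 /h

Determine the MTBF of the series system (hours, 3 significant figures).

Series of exponential components: λ_sys = Σ λ_i
λ_sys = 0.000033 + 0.000030 + 0.00029 + 0.0000034 + 0.00000070 = 3.5710e-04 /h
MTBF = 1 / λ_sys = 2800 h

2800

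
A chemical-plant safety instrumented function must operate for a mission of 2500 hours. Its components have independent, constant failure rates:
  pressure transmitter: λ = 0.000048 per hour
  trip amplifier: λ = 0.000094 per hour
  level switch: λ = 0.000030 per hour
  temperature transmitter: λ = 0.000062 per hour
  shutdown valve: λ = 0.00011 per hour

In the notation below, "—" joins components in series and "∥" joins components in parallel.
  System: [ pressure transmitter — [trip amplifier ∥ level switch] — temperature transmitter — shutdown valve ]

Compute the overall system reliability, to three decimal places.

R(pressure transmitter) = exp(−0.000048 × 2500) = 0.88692
R(trip amplifier) = exp(−0.000094 × 2500) = 0.79057
R(level switch) = exp(−0.000030 × 2500) = 0.92774
R(temperature transmitter) = exp(−0.000062 × 2500) = 0.85642
R(shutdown valve) = exp(−0.00011 × 2500) = 0.75957
Parallel (trip amplifier and level switch): 1 − (1 − 0.79057)(1 − 0.92774) = 0.98487
Series (pressure transmitter, [0.98487], temperature transmitter, and shutdown valve): 0.88692 × 0.98487 × 0.85642 × 0.75957 = 0.568

0.568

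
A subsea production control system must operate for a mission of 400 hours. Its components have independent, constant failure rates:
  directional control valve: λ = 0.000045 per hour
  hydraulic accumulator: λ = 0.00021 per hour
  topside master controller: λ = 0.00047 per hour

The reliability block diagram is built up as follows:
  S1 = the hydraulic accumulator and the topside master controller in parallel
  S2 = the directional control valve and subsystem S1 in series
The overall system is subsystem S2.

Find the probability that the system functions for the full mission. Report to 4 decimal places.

0.9686

R(directional control valve) = exp(−0.000045 × 400) = 0.982161
R(hydraulic accumulator) = exp(−0.00021 × 400) = 0.919431
R(topside master controller) = exp(−0.00047 × 400) = 0.828615
Parallel (hydraulic accumulator and topside master controller): 1 − (1 − 0.919431)(1 − 0.828615) = 0.986192
Series (directional control valve and [0.986192]): 0.982161 × 0.986192 = 0.9686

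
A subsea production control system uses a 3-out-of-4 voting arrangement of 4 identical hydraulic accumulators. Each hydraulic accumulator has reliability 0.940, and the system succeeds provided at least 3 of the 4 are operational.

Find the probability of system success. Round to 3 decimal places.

R = Σ_{i=3}^{4} C(4,i) p^i (1−p)^{4−i} with p = 0.940
C(4,3)·0.940^3·0.060^1 = 0.19934
C(4,4)·0.940^4·0.060^0 = 0.78075
Sum = 0.980

0.980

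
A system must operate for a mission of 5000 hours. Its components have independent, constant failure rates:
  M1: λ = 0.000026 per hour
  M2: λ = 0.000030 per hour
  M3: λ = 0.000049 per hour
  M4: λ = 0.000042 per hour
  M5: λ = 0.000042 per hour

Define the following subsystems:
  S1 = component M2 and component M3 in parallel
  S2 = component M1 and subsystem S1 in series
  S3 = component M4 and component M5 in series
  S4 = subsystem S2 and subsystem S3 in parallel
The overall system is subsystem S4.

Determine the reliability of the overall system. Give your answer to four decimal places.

0.9491

R(M1) = exp(−0.000026 × 5000) = 0.878095
R(M2) = exp(−0.000030 × 5000) = 0.860708
R(M3) = exp(−0.000049 × 5000) = 0.782705
R(M4) = exp(−0.000042 × 5000) = 0.810584
R(M5) = exp(−0.000042 × 5000) = 0.810584
Parallel (M2 and M3): 1 − (1 − 0.860708)(1 − 0.782705) = 0.969733
Series (M1 and [0.969733]): 0.878095 × 0.969733 = 0.851518
Series (M4 and M5): 0.810584 × 0.810584 = 0.657046
Parallel ([0.851518] and [0.657046]): 1 − (1 − 0.851518)(1 − 0.657046) = 0.9491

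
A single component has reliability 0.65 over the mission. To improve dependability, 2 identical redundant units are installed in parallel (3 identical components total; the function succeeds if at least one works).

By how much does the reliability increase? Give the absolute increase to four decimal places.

0.3071

R_before = 0.65
R_after = 1 − (1 − 0.65)^3 = 0.9571
ΔR = 0.9571 − 0.65 = 0.3071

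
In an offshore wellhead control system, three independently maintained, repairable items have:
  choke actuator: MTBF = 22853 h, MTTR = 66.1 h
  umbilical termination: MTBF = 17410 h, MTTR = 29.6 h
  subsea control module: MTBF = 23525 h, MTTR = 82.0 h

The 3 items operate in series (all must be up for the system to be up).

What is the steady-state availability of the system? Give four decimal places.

0.9920

A(choke actuator) = MTBF/(MTBF+MTTR) = 22853/(22853+66.1) = 0.997116
A(umbilical termination) = MTBF/(MTBF+MTTR) = 17410/(17410+29.6) = 0.998303
A(subsea control module) = MTBF/(MTBF+MTTR) = 23525/(23525+82.0) = 0.996526
Series availability: 0.997116 × 0.998303 × 0.996526 = 0.9920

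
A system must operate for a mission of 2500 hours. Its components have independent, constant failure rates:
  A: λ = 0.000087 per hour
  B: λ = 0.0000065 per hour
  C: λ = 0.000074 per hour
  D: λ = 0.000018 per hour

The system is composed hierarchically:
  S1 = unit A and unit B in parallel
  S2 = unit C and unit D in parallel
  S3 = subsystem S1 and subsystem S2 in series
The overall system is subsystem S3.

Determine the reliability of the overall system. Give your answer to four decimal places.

R(A) = exp(−0.000087 × 2500) = 0.804528
R(B) = exp(−0.0000065 × 2500) = 0.983881
R(C) = exp(−0.000074 × 2500) = 0.831104
R(D) = exp(−0.000018 × 2500) = 0.955997
Parallel (A and B): 1 − (1 − 0.804528)(1 − 0.983881) = 0.996849
Parallel (C and D): 1 − (1 − 0.831104)(1 − 0.955997) = 0.992568
Series ([0.996849] and [0.992568]): 0.996849 × 0.992568 = 0.9894

0.9894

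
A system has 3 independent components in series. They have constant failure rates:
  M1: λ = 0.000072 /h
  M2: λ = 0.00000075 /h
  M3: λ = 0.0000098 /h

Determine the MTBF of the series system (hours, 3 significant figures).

12100

Series of exponential components: λ_sys = Σ λ_i
λ_sys = 0.000072 + 0.00000075 + 0.0000098 = 8.2550e-05 /h
MTBF = 1 / λ_sys = 12100 h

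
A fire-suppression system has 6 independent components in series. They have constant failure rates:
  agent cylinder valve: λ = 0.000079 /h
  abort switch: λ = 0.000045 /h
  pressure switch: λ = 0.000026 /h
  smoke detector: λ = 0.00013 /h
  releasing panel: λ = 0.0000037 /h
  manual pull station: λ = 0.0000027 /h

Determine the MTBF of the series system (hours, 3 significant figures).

3490

Series of exponential components: λ_sys = Σ λ_i
λ_sys = 0.000079 + 0.000045 + 0.000026 + 0.00013 + 0.0000037 + 0.0000027 = 2.8640e-04 /h
MTBF = 1 / λ_sys = 3490 h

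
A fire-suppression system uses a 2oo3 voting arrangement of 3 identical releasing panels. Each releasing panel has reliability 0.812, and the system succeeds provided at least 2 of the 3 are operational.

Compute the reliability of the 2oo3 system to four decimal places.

R = Σ_{i=2}^{3} C(3,i) p^i (1−p)^{3−i} with p = 0.812
C(3,2)·0.812^2·0.188^1 = 0.371870
C(3,3)·0.812^3·0.188^0 = 0.535387
Sum = 0.9073

0.9073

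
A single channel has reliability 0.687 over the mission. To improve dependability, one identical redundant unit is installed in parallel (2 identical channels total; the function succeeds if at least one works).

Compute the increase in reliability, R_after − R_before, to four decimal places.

0.2150

R_before = 0.687
R_after = 1 − (1 − 0.687)^2 = 0.9020
ΔR = 0.9020 − 0.687 = 0.2150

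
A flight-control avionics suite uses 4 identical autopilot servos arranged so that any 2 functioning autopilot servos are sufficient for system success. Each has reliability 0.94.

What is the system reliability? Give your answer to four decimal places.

R = Σ_{i=2}^{4} C(4,i) p^i (1−p)^{4−i} with p = 0.94
C(4,2)·0.94^2·0.06^2 = 0.019086
C(4,3)·0.94^3·0.06^1 = 0.199340
C(4,4)·0.94^4·0.06^0 = 0.780749
Sum = 0.9992

0.9992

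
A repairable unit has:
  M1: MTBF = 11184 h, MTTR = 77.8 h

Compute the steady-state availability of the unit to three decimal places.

A(M1) = MTBF/(MTBF+MTTR) = 11184/(11184+77.8) = 0.993

0.993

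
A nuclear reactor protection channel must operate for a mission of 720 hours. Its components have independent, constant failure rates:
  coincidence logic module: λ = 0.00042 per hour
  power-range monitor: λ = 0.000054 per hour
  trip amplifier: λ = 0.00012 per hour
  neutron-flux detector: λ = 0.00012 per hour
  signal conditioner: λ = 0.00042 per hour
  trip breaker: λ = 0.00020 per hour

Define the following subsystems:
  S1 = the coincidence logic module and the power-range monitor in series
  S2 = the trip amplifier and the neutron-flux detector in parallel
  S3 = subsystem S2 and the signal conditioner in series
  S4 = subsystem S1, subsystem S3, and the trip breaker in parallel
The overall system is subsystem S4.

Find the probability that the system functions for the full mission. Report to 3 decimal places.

R(coincidence logic module) = exp(−0.00042 × 720) = 0.73904
R(power-range monitor) = exp(−0.000054 × 720) = 0.96187
R(trip amplifier) = exp(−0.00012 × 720) = 0.91723
R(neutron-flux detector) = exp(−0.00012 × 720) = 0.91723
R(signal conditioner) = exp(−0.00042 × 720) = 0.73904
R(trip breaker) = exp(−0.00020 × 720) = 0.86589
Series (coincidence logic module and power-range monitor): 0.73904 × 0.96187 = 0.71086
Parallel (trip amplifier and neutron-flux detector): 1 − (1 − 0.91723)(1 − 0.91723) = 0.99315
Series ([0.99315] and signal conditioner): 0.99315 × 0.73904 = 0.73398
Parallel ([0.71086], [0.73398], and trip breaker): 1 − (1 − 0.71086)(1 − 0.73398)(1 − 0.86589) = 0.990

0.990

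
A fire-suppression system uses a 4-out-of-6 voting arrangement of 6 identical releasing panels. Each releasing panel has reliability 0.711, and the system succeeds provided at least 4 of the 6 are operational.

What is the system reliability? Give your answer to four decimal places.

R = Σ_{i=4}^{6} C(6,i) p^i (1−p)^{6−i} with p = 0.711
C(6,4)·0.711^4·0.289^2 = 0.320159
C(6,5)·0.711^5·0.289^1 = 0.315063
C(6,6)·0.711^6·0.289^0 = 0.129187
Sum = 0.7644

0.7644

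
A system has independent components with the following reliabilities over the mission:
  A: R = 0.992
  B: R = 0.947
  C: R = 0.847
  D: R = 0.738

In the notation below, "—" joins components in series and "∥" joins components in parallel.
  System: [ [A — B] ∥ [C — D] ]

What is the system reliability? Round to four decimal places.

0.9773

Series (A and B): 0.992000 × 0.947000 = 0.939424
Series (C and D): 0.847000 × 0.738000 = 0.625086
Parallel ([0.939424] and [0.625086]): 1 − (1 − 0.939424)(1 − 0.625086) = 0.9773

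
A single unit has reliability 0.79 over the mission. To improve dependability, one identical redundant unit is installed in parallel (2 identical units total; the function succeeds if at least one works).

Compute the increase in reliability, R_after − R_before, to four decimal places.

0.1659

R_before = 0.79
R_after = 1 − (1 − 0.79)^2 = 0.9559
ΔR = 0.9559 − 0.79 = 0.1659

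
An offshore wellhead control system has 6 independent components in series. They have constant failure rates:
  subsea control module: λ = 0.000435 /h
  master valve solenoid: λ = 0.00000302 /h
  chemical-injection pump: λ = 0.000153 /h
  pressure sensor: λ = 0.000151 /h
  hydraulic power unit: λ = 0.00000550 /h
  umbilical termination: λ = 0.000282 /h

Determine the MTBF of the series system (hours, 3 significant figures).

Series of exponential components: λ_sys = Σ λ_i
λ_sys = 0.000435 + 0.00000302 + 0.000153 + 0.000151 + 0.00000550 + 0.000282 = 1.0295e-03 /h
MTBF = 1 / λ_sys = 971 h

971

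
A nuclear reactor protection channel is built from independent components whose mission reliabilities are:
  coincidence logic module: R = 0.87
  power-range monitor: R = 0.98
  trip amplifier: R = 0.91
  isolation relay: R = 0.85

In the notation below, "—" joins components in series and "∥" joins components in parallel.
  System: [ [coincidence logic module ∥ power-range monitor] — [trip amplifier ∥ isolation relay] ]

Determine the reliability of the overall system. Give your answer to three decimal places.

0.984

Parallel (coincidence logic module and power-range monitor): 1 − (1 − 0.87000)(1 − 0.98000) = 0.99740
Parallel (trip amplifier and isolation relay): 1 − (1 − 0.91000)(1 − 0.85000) = 0.98650
Series ([0.99740] and [0.98650]): 0.99740 × 0.98650 = 0.984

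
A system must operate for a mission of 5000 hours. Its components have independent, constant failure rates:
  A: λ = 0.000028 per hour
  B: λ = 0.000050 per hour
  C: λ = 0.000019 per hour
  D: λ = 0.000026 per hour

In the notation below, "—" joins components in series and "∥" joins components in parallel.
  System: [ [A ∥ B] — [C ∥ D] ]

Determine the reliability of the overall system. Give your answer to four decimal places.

R(A) = exp(−0.000028 × 5000) = 0.869358
R(B) = exp(−0.000050 × 5000) = 0.778801
R(C) = exp(−0.000019 × 5000) = 0.909373
R(D) = exp(−0.000026 × 5000) = 0.878095
Parallel (A and B): 1 − (1 − 0.869358)(1 − 0.778801) = 0.971102
Parallel (C and D): 1 − (1 − 0.909373)(1 − 0.878095) = 0.988952
Series ([0.971102] and [0.988952]): 0.971102 × 0.988952 = 0.9604

0.9604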